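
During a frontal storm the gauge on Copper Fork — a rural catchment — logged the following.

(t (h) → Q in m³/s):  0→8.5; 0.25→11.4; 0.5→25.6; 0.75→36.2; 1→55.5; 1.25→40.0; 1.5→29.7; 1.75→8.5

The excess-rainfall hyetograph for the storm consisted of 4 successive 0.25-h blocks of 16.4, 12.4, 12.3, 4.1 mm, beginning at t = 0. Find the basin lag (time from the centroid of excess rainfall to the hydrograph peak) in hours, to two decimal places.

Centroid of excess rainfall: t_c = Σ P_i·t̄_i / ΣP_i = 0.3977 h (block centres at 0.125, 0.375, 0.625, 0.875 h).
Hydrograph peak occurs at t = 1 h, so basin lag t_L = 1 − 0.3977 = 0.60 h.

t_L ≈ 0.60 h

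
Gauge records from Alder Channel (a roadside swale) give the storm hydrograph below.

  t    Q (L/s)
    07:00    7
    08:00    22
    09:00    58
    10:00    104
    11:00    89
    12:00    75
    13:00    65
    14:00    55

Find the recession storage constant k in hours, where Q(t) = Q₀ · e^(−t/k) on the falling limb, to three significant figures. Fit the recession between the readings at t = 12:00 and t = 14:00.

On the falling limb, Q drops from 75 to 55 L/s between t = 12:00 and t = 14:00 (Δt = 2 h).
k = −Δt / ln(Q₂/Q₁) = −2 / ln(55/75) = 6.45 h.

k ≈ 6.45 h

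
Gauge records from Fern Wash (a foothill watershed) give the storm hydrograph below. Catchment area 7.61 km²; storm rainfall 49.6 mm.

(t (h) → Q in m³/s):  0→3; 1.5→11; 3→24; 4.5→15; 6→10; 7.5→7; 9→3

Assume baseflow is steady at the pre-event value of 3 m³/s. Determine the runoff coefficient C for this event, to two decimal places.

ΣQ_DR = 52.00 m³/s; V = ΣQ_DR·Δt = 2.808 × 10^5 m³.
Runoff depth d = V / A = 36.90 mm.
C = d / P = 36.90 / 49.6 = 0.74.

C ≈ 0.74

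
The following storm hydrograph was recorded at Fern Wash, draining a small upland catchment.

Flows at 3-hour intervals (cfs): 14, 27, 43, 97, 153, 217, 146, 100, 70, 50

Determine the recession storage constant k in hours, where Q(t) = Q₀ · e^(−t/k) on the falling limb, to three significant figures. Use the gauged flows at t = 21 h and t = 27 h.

On the falling limb, Q drops from 100 to 50 cfs between t = 21 h and t = 27 h (Δt = 6 h).
k = −Δt / ln(Q₂/Q₁) = −6 / ln(50/100) = 8.66 h.

k ≈ 8.66 h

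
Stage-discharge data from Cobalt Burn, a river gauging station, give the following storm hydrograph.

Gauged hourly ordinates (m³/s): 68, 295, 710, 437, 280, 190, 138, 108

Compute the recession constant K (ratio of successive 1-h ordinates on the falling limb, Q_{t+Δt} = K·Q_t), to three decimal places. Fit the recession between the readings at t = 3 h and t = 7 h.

K ≈ 0.705

Using the recession-limb readings at t = 3 h and t = 7 h: Q falls from 437 to 108 m³/s over 4 intervals.
K = (Q₂/Q₁)^(1/4) = (108/437)^(1/4) = 0.705.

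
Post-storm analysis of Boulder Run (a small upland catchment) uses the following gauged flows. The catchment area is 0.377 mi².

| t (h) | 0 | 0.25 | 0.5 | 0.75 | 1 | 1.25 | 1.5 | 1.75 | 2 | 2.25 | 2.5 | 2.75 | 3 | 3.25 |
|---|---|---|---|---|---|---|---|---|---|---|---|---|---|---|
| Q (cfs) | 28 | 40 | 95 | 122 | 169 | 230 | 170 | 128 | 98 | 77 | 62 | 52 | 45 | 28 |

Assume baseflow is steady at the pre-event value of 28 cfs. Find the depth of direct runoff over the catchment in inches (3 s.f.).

Direct runoff: 0.0, 12.0, 67.0, 94.0, 141.0, 202.0, 142.0, 100.0, 70.0, 49.0, 34.0, 24.0, 17.0, 0.0 cfs; ΣQ_DR = 952.0 cfs.
V = ΣQ_DR · Δt = 952.0 × 900 s = 8.568 × 10^5 ft³.
Over A = 0.377 mi², depth = V / A = 0.978 in.

d ≈ 0.978 in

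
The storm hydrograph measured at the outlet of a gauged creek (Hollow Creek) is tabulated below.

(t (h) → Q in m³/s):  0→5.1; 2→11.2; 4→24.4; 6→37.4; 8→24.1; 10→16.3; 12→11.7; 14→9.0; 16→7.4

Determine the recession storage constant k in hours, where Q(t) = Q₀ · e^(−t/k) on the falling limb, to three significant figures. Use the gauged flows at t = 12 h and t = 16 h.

k ≈ 8.73 h

On the falling limb, Q drops from 11.7 to 7.4 m³/s between t = 12 h and t = 16 h (Δt = 4 h).
k = −Δt / ln(Q₂/Q₁) = −4 / ln(7.4/11.7) = 8.73 h.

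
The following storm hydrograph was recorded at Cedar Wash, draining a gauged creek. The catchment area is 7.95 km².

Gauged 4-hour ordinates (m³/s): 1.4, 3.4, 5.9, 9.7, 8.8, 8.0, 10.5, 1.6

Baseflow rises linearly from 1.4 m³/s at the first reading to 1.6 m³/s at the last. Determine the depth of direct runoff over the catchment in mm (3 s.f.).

d ≈ 67.6 mm

Direct runoff: 0.00, 1.97, 4.44, 8.21, 7.29, 6.46, 8.93, 0.00 m³/s; ΣQ_DR = 37.30 m³/s.
V = ΣQ_DR · Δt = 37.30 × 14400 s = 5.371 × 10^5 m³.
Over A = 7.95 km², depth = V / A = 67.6 mm.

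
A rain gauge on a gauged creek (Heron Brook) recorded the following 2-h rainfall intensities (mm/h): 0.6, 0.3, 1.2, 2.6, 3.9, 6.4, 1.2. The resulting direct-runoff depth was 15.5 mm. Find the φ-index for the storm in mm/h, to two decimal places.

φ ≈ 1.72 mm/h

Only the 3 blocks with intensity above φ contribute runoff: 2.6, 3.9, 6.4 mm/h.
Σ(I−φ)·Δt = d  ⇒  (2.6+3.9+6.4 − 3φ)·2 = 15.5
φ = (12.90 − 15.5/2) / 3 = 1.72 mm/h.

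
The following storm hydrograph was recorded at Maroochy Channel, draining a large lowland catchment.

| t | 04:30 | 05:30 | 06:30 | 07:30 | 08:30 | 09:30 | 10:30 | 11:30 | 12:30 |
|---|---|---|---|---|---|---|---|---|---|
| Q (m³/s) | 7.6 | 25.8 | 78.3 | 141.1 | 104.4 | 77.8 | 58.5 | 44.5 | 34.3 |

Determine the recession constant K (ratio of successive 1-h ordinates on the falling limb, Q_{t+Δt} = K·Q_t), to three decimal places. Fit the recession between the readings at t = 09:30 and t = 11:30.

K ≈ 0.756

Using the recession-limb readings at t = 09:30 and t = 11:30: Q falls from 77.8 to 44.5 m³/s over 2 intervals.
K = (Q₂/Q₁)^(1/2) = (44.5/77.8)^(1/2) = 0.756.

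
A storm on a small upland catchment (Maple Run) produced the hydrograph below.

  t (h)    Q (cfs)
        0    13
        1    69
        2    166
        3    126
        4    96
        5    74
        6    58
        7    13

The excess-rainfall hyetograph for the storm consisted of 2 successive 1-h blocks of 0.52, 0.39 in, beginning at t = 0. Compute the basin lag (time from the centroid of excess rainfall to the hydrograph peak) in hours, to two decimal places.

t_L ≈ 1.07 h

Centroid of excess rainfall: t_c = Σ P_i·t̄_i / ΣP_i = 0.9286 h (block centres at 0.5, 1.5 h).
Hydrograph peak occurs at t = 2 h, so basin lag t_L = 2 − 0.9286 = 1.07 h.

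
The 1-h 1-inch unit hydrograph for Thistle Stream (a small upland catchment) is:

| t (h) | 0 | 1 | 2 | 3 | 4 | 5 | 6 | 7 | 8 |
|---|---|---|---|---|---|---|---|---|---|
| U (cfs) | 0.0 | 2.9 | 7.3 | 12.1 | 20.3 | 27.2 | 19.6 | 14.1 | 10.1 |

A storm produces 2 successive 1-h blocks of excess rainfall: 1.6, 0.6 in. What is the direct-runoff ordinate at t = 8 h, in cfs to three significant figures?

Q ≈ 24.6 cfs

By discrete convolution, Q_j = Σ (P_i / 1 in) · U_{j−i}.
At t = 8 h (j=8): Q = (1.6/1)·10.1 + (0.6/1)·14.1 = 24.6 cfs.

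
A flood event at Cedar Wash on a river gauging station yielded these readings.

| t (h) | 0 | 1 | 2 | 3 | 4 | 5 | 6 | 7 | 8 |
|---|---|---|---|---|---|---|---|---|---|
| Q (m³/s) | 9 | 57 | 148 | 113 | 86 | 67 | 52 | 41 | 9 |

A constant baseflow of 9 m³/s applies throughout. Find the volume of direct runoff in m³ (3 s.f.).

Direct-runoff ordinates (Q − Q_b): 0.0, 48.0, 139.0, 104.0, 77.0, 58.0, 43.0, 32.0, 0.0 m³/s.
ΣQ_DR = 501.0 m³/s.
With Δt = 1 h = 3600 s, V = ΣQ_DR · Δt = 501.0 × 3600 = 1.80 × 10^6 m³.

V ≈ 1.80 × 10^6 m³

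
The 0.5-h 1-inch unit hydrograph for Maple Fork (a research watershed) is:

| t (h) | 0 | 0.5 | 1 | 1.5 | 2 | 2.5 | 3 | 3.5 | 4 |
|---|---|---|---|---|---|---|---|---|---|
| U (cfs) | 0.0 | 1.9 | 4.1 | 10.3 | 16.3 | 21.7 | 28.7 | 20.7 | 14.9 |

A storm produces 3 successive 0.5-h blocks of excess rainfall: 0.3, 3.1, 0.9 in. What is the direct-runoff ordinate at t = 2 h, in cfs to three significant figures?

Q ≈ 40.5 cfs

By discrete convolution, Q_j = Σ (P_i / 1 in) · U_{j−i}.
At t = 2 h (j=4): Q = (0.3/1)·16.3 + (3.1/1)·10.3 + (0.9/1)·4.1 = 40.5 cfs.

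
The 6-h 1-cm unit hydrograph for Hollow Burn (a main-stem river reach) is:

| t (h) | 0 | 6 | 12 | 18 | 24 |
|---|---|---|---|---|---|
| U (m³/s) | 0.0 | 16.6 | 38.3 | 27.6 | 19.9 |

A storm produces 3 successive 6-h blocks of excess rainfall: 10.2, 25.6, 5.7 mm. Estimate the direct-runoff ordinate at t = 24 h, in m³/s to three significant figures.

Q ≈ 113 m³/s

By discrete convolution, Q_j = Σ (P_i / 10 mm) · U_{j−i}.
At t = 24 h (j=4): Q = (10.2/10)·19.9 + (25.6/10)·27.6 + (5.7/10)·38.3 = 113 m³/s.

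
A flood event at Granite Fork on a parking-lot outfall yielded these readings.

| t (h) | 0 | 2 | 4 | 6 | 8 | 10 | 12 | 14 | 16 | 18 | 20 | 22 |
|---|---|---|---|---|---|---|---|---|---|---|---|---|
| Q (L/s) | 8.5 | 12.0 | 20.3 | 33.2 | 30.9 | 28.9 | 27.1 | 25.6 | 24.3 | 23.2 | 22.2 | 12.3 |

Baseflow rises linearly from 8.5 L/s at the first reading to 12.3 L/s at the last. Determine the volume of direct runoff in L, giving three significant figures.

V ≈ 1.03 × 10^6 L

Direct-runoff ordinates (Q − Q_b): 0.00, 3.15, 11.11, 23.66, 21.02, 18.67, 16.53, 14.68, 13.04, 11.59, 10.25, 0.00 L/s.
ΣQ_DR = 143.7 L/s.
With Δt = 2 h = 7200 s, V = ΣQ_DR · Δt = 143.7 × 7200 = 1.03 × 10^6 L.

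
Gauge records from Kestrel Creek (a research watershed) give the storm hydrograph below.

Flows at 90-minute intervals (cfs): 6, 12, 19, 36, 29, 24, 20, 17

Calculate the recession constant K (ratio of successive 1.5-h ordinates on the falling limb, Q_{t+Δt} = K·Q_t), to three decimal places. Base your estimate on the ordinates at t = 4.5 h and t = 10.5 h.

Using the recession-limb readings at t = 4.5 h and t = 10.5 h: Q falls from 36 to 17 cfs over 4 intervals.
K = (Q₂/Q₁)^(1/4) = (17/36)^(1/4) = 0.829.

K ≈ 0.829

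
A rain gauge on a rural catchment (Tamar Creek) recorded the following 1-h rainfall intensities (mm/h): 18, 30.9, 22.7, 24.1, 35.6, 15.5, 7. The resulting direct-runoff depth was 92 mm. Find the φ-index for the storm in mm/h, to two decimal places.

φ ≈ 9.13 mm/h

Only the 6 blocks with intensity above φ contribute runoff: 18, 30.9, 22.7, 24.1, 35.6, 15.5 mm/h.
Σ(I−φ)·Δt = d  ⇒  (18+30.9+22.7+24.1+35.6+15.5 − 6φ)·1 = 92
φ = (146.8 − 92/1) / 6 = 9.13 mm/h.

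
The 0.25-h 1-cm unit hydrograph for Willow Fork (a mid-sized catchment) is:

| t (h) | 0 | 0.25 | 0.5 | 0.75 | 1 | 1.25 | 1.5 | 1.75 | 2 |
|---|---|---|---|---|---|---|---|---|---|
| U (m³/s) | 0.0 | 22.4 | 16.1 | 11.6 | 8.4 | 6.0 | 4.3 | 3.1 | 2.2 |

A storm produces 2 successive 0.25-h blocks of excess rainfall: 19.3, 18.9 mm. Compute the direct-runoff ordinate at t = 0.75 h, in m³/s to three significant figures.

Q ≈ 52.8 m³/s

By discrete convolution, Q_j = Σ (P_i / 10 mm) · U_{j−i}.
At t = 0.75 h (j=3): Q = (19.3/10)·11.6 + (18.9/10)·16.1 = 52.8 m³/s.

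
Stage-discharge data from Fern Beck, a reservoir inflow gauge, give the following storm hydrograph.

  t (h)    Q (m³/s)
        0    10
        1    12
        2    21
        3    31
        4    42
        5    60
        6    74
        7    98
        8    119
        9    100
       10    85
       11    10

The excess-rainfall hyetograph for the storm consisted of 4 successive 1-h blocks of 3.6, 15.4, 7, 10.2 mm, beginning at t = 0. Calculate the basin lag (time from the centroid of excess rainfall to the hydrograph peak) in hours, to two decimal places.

Centroid of excess rainfall: t_c = Σ P_i·t̄_i / ΣP_i = 2.1575 h (block centres at 0.5, 1.5, 2.5, 3.5 h).
Hydrograph peak occurs at t = 8 h, so basin lag t_L = 8 − 2.1575 = 5.84 h.

t_L ≈ 5.84 h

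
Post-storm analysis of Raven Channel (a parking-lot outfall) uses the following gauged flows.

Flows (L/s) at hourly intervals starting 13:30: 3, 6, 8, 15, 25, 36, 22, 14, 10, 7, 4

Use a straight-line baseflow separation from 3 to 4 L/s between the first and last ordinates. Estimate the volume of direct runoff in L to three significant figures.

V ≈ 4.01 × 10^5 L

Direct-runoff ordinates (Q − Q_b): 0.00, 2.90, 4.80, 11.70, 21.60, 32.50, 18.40, 10.30, 6.20, 3.10, 0.00 L/s.
ΣQ_DR = 111.5 L/s.
With Δt = 1 h = 3600 s, V = ΣQ_DR · Δt = 111.5 × 3600 = 4.01 × 10^5 L.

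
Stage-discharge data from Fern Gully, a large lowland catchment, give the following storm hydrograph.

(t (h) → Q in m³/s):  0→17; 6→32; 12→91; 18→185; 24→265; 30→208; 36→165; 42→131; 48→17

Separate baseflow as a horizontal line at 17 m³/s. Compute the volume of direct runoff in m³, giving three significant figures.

V ≈ 2.07 × 10^7 m³

Direct-runoff ordinates (Q − Q_b): 0.0, 15.0, 74.0, 168.0, 248.0, 191.0, 148.0, 114.0, 0.0 m³/s.
ΣQ_DR = 958.0 m³/s.
With Δt = 6 h = 21600 s, V = ΣQ_DR · Δt = 958.0 × 21600 = 2.07 × 10^7 m³.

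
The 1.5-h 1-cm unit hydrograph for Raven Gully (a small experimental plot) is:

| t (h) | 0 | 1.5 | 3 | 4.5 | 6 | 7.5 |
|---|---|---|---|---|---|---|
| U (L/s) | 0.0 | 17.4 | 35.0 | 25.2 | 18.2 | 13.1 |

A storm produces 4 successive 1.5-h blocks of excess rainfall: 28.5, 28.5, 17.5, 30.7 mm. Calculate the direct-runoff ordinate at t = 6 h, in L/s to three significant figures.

Q ≈ 238 L/s

By discrete convolution, Q_j = Σ (P_i / 10 mm) · U_{j−i}.
At t = 6 h (j=4): Q = (28.5/10)·18.2 + (28.5/10)·25.2 + (17.5/10)·35.0 + (30.7/10)·17.4 = 238 L/s.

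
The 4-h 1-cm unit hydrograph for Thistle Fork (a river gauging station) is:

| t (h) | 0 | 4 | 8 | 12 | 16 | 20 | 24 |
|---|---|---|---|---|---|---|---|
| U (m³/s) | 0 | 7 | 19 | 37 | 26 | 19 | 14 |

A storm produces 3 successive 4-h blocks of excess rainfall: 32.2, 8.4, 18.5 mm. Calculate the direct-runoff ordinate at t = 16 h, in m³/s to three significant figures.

Q ≈ 150 m³/s

By discrete convolution, Q_j = Σ (P_i / 10 mm) · U_{j−i}.
At t = 16 h (j=4): Q = (32.2/10)·26 + (8.4/10)·37 + (18.5/10)·19 = 150 m³/s.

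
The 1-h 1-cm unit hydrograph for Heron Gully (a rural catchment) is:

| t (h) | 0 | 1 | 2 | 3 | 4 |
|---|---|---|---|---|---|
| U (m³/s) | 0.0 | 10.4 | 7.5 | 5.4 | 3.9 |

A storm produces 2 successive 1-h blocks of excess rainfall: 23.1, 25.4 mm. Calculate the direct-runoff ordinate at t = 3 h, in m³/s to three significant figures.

Q ≈ 31.5 m³/s

By discrete convolution, Q_j = Σ (P_i / 10 mm) · U_{j−i}.
At t = 3 h (j=3): Q = (23.1/10)·5.4 + (25.4/10)·7.5 = 31.5 m³/s.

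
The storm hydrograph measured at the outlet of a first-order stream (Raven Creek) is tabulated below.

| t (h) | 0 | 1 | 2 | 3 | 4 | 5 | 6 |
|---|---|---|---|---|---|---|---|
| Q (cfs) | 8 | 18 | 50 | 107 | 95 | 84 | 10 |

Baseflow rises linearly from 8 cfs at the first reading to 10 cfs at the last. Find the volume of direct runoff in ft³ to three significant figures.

V ≈ 1.11 × 10^6 ft³

Direct-runoff ordinates (Q − Q_b): 0.00, 9.67, 41.33, 98.00, 85.67, 74.33, 0.00 cfs.
ΣQ_DR = 309.0 cfs.
With Δt = 1 h = 3600 s, V = ΣQ_DR · Δt = 309.0 × 3600 = 1.11 × 10^6 ft³.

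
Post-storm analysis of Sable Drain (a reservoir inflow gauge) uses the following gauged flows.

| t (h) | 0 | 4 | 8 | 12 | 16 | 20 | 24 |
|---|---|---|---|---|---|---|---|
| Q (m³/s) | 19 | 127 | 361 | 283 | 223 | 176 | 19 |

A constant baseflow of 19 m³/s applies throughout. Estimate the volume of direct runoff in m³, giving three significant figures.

Direct-runoff ordinates (Q − Q_b): 0.0, 108.0, 342.0, 264.0, 204.0, 157.0, 0.0 m³/s.
ΣQ_DR = 1075 m³/s.
With Δt = 4 h = 14400 s, V = ΣQ_DR · Δt = 1075 × 14400 = 1.55 × 10^7 m³.

V ≈ 1.55 × 10^7 m³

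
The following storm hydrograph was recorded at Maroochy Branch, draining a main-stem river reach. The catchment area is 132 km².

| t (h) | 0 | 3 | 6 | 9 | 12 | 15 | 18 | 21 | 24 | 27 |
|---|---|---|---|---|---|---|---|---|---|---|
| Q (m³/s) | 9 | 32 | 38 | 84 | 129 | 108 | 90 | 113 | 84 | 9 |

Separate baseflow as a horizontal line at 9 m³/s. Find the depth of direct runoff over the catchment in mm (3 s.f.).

Direct runoff: 0.0, 23.0, 29.0, 75.0, 120.0, 99.0, 81.0, 104.0, 75.0, 0.0 m³/s; ΣQ_DR = 606.0 m³/s.
V = ΣQ_DR · Δt = 606.0 × 10800 s = 6.545 × 10^6 m³.
Over A = 132 km², depth = V / A = 49.6 mm.

d ≈ 49.6 mm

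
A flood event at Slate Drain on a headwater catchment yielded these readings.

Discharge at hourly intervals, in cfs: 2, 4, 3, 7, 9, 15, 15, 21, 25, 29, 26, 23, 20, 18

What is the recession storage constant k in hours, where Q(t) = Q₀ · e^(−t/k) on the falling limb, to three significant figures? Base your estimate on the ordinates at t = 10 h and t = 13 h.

k ≈ 8.16 h

On the falling limb, Q drops from 26 to 18 cfs between t = 10 h and t = 13 h (Δt = 3 h).
k = −Δt / ln(Q₂/Q₁) = −3 / ln(18/26) = 8.16 h.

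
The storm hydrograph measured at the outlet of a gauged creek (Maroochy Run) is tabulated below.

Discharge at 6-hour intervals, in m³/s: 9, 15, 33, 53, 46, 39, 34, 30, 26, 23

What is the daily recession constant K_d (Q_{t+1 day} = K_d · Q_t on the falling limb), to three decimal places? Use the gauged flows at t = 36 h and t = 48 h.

Between t = 36 h and t = 48 h the flow falls from 34 to 26 m³/s over 2×6 h = 12 h.
Per-interval ratio K = (26/34)^(1/2) = 0.8745; K_d = K^(24/6) = 0.585.

K_d ≈ 0.585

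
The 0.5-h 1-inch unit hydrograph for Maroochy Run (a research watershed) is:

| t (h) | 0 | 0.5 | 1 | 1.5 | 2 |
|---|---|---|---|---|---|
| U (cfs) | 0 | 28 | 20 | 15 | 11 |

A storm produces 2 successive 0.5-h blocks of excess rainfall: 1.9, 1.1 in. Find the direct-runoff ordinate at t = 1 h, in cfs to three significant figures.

Q ≈ 68.8 cfs

By discrete convolution, Q_j = Σ (P_i / 1 in) · U_{j−i}.
At t = 1 h (j=2): Q = (1.9/1)·20 + (1.1/1)·28 = 68.8 cfs.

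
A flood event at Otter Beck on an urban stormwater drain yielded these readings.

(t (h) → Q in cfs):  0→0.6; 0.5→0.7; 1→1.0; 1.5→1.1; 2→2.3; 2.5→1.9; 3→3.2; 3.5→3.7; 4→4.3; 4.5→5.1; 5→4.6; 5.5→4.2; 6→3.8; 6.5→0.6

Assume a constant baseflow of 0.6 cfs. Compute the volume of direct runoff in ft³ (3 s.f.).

Direct-runoff ordinates (Q − Q_b): 0.0, 0.1, 0.4, 0.5, 1.7, 1.3, 2.6, 3.1, 3.7, 4.5, 4.0, 3.6, 3.2, 0.0 cfs.
ΣQ_DR = 28.70 cfs.
With Δt = 0.5 h = 1800 s, V = ΣQ_DR · Δt = 28.70 × 1800 = 51700 ft³.

V ≈ 51700 ft³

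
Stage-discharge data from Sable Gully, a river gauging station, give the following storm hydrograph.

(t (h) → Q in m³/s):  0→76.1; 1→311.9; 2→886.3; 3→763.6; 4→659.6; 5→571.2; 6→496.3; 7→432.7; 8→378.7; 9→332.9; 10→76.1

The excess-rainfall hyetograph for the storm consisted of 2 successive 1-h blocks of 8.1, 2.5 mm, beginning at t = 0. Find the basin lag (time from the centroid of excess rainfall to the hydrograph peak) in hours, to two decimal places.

Centroid of excess rainfall: t_c = Σ P_i·t̄_i / ΣP_i = 0.7358 h (block centres at 0.5, 1.5 h).
Hydrograph peak occurs at t = 2 h, so basin lag t_L = 2 − 0.7358 = 1.26 h.

t_L ≈ 1.26 h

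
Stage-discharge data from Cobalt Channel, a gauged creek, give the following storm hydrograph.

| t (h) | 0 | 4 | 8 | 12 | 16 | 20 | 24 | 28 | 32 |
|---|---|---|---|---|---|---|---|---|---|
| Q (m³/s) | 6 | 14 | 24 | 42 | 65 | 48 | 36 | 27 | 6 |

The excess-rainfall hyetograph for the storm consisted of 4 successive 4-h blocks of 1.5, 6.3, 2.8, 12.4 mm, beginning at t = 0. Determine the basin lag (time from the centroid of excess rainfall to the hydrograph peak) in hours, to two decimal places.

t_L ≈ 5.46 h

Centroid of excess rainfall: t_c = Σ P_i·t̄_i / ΣP_i = 10.5391 h (block centres at 2, 6, 10, 14 h).
Hydrograph peak occurs at t = 16 h, so basin lag t_L = 16 − 10.5391 = 5.46 h.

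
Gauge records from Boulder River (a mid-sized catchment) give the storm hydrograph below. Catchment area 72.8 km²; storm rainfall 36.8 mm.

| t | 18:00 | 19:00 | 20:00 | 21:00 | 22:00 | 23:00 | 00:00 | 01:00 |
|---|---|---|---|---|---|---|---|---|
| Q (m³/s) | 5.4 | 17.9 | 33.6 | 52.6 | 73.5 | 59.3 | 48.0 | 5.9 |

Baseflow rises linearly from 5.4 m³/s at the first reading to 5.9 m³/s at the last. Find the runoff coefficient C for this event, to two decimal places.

ΣQ_DR = 251.0 m³/s; V = ΣQ_DR·Δt = 9.036 × 10^5 m³.
Runoff depth d = V / A = 12.41 mm.
C = d / P = 12.41 / 36.8 = 0.34.

C ≈ 0.34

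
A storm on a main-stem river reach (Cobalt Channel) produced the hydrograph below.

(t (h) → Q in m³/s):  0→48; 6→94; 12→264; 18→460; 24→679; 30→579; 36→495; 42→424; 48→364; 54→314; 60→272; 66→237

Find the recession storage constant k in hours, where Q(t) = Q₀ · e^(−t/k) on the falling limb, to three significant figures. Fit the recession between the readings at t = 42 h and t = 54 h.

On the falling limb, Q drops from 424 to 314 m³/s between t = 42 h and t = 54 h (Δt = 12 h).
k = −Δt / ln(Q₂/Q₁) = −12 / ln(314/424) = 40.0 h.

k ≈ 40.0 h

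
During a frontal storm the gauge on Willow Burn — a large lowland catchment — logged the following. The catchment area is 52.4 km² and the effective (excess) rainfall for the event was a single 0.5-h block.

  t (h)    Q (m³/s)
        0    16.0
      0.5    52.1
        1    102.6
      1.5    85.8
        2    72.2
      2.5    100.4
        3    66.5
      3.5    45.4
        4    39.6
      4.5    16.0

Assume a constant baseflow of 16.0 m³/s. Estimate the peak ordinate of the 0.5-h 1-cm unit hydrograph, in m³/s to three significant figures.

Direct runoff: 0.0, 36.1, 86.6, 69.8, 56.2, 84.4, 50.5, 29.4, 23.6, 0.0 m³/s; ΣQ_DR = 436.6 m³/s, peak = 86.6 m³/s.
Runoff depth d = ΣQ_DR·Δt / A = 436.6 × 1800 / (52.4 km²) = 15.00 mm.
The 1-cm UH is the DRH scaled by (10 mm)/d, so U_p = 86.6 × 10/15.00 = 57.7 m³/s.

U_p ≈ 57.7 m³/s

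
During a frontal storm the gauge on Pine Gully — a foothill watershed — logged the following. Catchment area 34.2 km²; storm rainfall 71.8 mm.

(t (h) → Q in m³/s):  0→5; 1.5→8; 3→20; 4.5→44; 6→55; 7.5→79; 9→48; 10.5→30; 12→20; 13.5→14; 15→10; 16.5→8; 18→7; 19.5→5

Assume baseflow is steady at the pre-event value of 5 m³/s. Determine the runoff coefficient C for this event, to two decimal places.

C ≈ 0.62

ΣQ_DR = 283.0 m³/s; V = ΣQ_DR·Δt = 1.528 × 10^6 m³.
Runoff depth d = V / A = 44.68 mm.
C = d / P = 44.68 / 71.8 = 0.62.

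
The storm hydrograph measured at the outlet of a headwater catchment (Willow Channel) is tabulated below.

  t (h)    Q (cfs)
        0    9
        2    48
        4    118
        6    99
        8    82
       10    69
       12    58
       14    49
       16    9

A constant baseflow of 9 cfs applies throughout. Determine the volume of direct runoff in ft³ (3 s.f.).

V ≈ 3.31 × 10^6 ft³

Direct-runoff ordinates (Q − Q_b): 0.0, 39.0, 109.0, 90.0, 73.0, 60.0, 49.0, 40.0, 0.0 cfs.
ΣQ_DR = 460.0 cfs.
With Δt = 2 h = 7200 s, V = ΣQ_DR · Δt = 460.0 × 7200 = 3.31 × 10^6 ft³.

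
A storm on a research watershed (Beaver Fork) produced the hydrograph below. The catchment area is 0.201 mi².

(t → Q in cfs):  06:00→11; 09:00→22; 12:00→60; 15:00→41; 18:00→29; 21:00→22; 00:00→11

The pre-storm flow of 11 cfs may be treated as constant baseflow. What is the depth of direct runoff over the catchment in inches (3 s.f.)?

Direct runoff: 0.0, 11.0, 49.0, 30.0, 18.0, 11.0, 0.0 cfs; ΣQ_DR = 119.0 cfs.
V = ΣQ_DR · Δt = 119.0 × 10800 s = 1.285 × 10^6 ft³.
Over A = 0.201 mi², depth = V / A = 2.75 in.

d ≈ 2.75 in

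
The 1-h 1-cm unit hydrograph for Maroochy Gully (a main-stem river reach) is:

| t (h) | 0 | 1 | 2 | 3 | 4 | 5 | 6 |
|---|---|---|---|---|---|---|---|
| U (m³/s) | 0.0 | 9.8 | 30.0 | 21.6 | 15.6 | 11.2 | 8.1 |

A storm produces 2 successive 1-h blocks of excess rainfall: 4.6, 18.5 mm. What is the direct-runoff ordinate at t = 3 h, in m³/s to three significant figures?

Q ≈ 65.4 m³/s

By discrete convolution, Q_j = Σ (P_i / 10 mm) · U_{j−i}.
At t = 3 h (j=3): Q = (4.6/10)·21.6 + (18.5/10)·30.0 = 65.4 m³/s.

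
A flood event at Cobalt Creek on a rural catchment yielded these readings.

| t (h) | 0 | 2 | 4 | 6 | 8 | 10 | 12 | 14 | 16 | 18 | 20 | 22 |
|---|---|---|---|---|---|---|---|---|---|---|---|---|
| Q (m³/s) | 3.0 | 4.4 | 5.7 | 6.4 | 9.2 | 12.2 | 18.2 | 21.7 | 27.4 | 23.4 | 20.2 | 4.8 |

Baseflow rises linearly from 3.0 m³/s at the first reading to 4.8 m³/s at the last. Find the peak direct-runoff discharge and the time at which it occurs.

Subtracting baseflow gives direct-runoff ordinates: 0.00, 1.24, 2.37, 2.91, 5.55, 8.38, 14.22, 17.55, 23.09, 18.93, 15.56, 0.00 m³/s.
The maximum is 23.09 m³/s, occurring at the reading for t = 16 h.

Q_p = 23.09 m³/s at t = 16 h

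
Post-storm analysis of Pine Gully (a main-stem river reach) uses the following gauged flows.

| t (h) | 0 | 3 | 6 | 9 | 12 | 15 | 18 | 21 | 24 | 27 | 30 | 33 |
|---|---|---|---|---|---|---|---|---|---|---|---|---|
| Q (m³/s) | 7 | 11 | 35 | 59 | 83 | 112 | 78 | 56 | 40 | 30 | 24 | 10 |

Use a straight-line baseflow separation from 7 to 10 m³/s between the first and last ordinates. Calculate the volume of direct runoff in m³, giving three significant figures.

V ≈ 4.78 × 10^6 m³

Direct-runoff ordinates (Q − Q_b): 0.00, 3.73, 27.45, 51.18, 74.91, 103.64, 69.36, 47.09, 30.82, 20.55, 14.27, 0.00 m³/s.
ΣQ_DR = 443.0 m³/s.
With Δt = 3 h = 10800 s, V = ΣQ_DR · Δt = 443.0 × 10800 = 4.78 × 10^6 m³.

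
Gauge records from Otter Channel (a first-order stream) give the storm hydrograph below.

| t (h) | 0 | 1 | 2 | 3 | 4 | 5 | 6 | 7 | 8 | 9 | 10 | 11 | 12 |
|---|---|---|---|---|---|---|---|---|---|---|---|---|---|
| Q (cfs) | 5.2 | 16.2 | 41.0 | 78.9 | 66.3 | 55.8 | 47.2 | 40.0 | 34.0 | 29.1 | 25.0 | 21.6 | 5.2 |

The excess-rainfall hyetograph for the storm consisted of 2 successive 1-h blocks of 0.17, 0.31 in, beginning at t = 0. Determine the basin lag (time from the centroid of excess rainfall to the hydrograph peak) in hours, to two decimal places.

t_L ≈ 1.85 h

Centroid of excess rainfall: t_c = Σ P_i·t̄_i / ΣP_i = 1.1458 h (block centres at 0.5, 1.5 h).
Hydrograph peak occurs at t = 3 h, so basin lag t_L = 3 − 1.1458 = 1.85 h.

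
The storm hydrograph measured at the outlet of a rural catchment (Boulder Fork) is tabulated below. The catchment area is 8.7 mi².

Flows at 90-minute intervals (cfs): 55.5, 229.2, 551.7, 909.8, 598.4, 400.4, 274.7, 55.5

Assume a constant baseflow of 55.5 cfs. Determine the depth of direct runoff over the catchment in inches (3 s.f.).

d ≈ 0.703 in

Direct runoff: 0.0, 173.7, 496.2, 854.3, 542.9, 344.9, 219.2, 0.0 cfs; ΣQ_DR = 2631 cfs.
V = ΣQ_DR · Δt = 2631 × 5400 s = 1.421 × 10^7 ft³.
Over A = 8.7 mi², depth = V / A = 0.703 in.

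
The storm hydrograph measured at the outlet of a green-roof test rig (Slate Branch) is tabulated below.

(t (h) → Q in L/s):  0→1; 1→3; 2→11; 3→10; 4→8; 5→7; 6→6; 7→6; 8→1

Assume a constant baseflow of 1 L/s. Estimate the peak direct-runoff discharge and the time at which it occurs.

Subtracting baseflow gives direct-runoff ordinates: 0.0, 2.0, 10.0, 9.0, 7.0, 6.0, 5.0, 5.0, 0.0 L/s.
The maximum is 10.0 L/s, occurring at the reading for t = 2 h.

Q_p = 10.0 L/s at t = 2 h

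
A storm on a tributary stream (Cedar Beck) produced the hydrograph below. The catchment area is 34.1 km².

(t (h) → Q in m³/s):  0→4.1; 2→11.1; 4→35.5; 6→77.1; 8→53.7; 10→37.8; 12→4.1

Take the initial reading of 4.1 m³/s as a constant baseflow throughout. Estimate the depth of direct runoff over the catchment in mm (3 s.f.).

d ≈ 41.1 mm

Direct runoff: 0.0, 7.0, 31.4, 73.0, 49.6, 33.7, 0.0 m³/s; ΣQ_DR = 194.7 m³/s.
V = ΣQ_DR · Δt = 194.7 × 7200 s = 1.402 × 10^6 m³.
Over A = 34.1 km², depth = V / A = 41.1 mm.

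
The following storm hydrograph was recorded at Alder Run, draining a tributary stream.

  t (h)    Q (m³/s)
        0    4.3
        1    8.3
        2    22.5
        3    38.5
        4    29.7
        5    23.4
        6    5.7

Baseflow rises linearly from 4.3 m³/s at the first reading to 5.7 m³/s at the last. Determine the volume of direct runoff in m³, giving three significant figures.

V ≈ 3.51 × 10^5 m³

Direct-runoff ordinates (Q − Q_b): 0.00, 3.77, 17.73, 33.50, 24.47, 17.93, 0.00 m³/s.
ΣQ_DR = 97.40 m³/s.
With Δt = 1 h = 3600 s, V = ΣQ_DR · Δt = 97.40 × 3600 = 3.51 × 10^5 m³.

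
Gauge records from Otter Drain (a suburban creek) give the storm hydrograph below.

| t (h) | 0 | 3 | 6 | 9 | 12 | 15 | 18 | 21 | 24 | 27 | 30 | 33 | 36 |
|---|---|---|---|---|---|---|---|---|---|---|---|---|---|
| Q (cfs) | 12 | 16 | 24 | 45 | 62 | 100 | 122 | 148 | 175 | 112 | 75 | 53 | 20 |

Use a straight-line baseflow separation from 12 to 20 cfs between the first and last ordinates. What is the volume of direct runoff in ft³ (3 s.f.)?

V ≈ 8.16 × 10^6 ft³

Direct-runoff ordinates (Q − Q_b): 0.00, 3.33, 10.67, 31.00, 47.33, 84.67, 106.00, 131.33, 157.67, 94.00, 56.33, 33.67, 0.00 cfs.
ΣQ_DR = 756.0 cfs.
With Δt = 3 h = 10800 s, V = ΣQ_DR · Δt = 756.0 × 10800 = 8.16 × 10^6 ft³.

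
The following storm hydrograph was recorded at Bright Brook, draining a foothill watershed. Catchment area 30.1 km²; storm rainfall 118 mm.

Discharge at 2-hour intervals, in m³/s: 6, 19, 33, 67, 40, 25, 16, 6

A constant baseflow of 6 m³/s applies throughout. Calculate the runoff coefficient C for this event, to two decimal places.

ΣQ_DR = 164.0 m³/s; V = ΣQ_DR·Δt = 1.181 × 10^6 m³.
Runoff depth d = V / A = 39.23 mm.
C = d / P = 39.23 / 118 = 0.33.

C ≈ 0.33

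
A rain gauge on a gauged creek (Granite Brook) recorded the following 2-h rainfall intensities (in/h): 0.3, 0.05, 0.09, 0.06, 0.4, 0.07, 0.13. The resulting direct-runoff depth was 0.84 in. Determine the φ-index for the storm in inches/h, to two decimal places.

φ ≈ 0.14 in/h

Only the 2 blocks with intensity above φ contribute runoff: 0.3, 0.4 in/h.
Σ(I−φ)·Δt = d  ⇒  (0.3+0.4 − 2φ)·2 = 0.84
φ = (0.7000 − 0.84/2) / 2 = 0.14 in/h.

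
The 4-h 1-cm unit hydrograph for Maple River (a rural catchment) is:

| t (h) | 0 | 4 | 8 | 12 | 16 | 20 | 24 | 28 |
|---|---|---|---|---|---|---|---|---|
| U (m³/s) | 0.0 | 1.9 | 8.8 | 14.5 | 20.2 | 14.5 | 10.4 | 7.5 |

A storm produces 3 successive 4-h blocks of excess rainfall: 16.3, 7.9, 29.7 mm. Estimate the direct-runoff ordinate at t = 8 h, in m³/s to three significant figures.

By discrete convolution, Q_j = Σ (P_i / 10 mm) · U_{j−i}.
At t = 8 h (j=2): Q = (16.3/10)·8.8 + (7.9/10)·1.9 + (29.7/10)·0.0 = 15.8 m³/s.

Q ≈ 15.8 m³/s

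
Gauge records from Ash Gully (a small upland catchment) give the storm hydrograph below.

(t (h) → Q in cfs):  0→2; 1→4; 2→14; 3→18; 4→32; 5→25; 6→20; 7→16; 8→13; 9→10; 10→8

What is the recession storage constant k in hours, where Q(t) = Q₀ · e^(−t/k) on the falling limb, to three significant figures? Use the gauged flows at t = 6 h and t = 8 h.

On the falling limb, Q drops from 20 to 13 cfs between t = 6 h and t = 8 h (Δt = 2 h).
k = −Δt / ln(Q₂/Q₁) = −2 / ln(13/20) = 4.64 h.

k ≈ 4.64 h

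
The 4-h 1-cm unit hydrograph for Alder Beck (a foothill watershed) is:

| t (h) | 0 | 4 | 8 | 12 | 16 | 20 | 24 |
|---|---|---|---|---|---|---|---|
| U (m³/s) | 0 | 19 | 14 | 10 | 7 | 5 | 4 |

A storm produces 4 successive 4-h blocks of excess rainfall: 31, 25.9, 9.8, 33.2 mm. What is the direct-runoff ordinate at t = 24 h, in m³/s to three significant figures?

Q ≈ 65.4 m³/s

By discrete convolution, Q_j = Σ (P_i / 10 mm) · U_{j−i}.
At t = 24 h (j=6): Q = (31/10)·4 + (25.9/10)·5 + (9.8/10)·7 + (33.2/10)·10 = 65.4 m³/s.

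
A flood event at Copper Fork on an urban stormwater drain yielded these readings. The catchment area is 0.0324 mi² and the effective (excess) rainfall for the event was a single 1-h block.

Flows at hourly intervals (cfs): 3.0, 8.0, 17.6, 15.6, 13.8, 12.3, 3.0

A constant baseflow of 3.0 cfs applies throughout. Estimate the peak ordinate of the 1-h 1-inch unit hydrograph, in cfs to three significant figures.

U_p ≈ 5.84 cfs

Direct runoff: 0.0, 5.0, 14.6, 12.6, 10.8, 9.3, 0.0 cfs; ΣQ_DR = 52.30 cfs, peak = 14.6 cfs.
Runoff depth d = ΣQ_DR·Δt / A = 52.30 × 3600 / (0.0324 mi²) = 2.501 in.
The 1-inch UH is the DRH scaled by (1 in)/d, so U_p = 14.6 × 1/2.501 = 5.84 cfs.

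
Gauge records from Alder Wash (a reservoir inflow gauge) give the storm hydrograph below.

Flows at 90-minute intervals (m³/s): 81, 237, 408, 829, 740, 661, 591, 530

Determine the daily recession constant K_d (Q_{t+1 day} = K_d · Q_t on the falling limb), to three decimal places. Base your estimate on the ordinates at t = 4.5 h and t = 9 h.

Between t = 4.5 h and t = 9 h the flow falls from 829 to 591 m³/s over 3×1.5 h = 4.5 h.
Per-interval ratio K = (591/829)^(1/3) = 0.8933; K_d = K^(24/1.5) = 0.165.

K_d ≈ 0.165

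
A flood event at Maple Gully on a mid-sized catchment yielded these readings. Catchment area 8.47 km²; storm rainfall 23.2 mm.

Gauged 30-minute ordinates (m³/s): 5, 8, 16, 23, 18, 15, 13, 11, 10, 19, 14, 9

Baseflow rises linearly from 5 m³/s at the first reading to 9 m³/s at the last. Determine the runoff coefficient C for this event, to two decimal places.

ΣQ_DR = 77.00 m³/s; V = ΣQ_DR·Δt = 1.386 × 10^5 m³.
Runoff depth d = V / A = 16.36 mm.
C = d / P = 16.36 / 23.2 = 0.71.

C ≈ 0.71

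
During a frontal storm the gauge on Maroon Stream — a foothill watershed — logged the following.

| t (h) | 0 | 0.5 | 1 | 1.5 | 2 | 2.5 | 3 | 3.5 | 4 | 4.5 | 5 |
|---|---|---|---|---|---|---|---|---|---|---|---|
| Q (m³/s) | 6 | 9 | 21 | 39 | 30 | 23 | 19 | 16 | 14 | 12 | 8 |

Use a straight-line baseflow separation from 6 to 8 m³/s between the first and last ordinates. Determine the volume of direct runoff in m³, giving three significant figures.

Direct-runoff ordinates (Q − Q_b): 0.00, 2.80, 14.60, 32.40, 23.20, 16.00, 11.80, 8.60, 6.40, 4.20, 0.00 m³/s.
ΣQ_DR = 120.0 m³/s.
With Δt = 0.5 h = 1800 s, V = ΣQ_DR · Δt = 120.0 × 1800 = 2.16 × 10^5 m³.

V ≈ 2.16 × 10^5 m³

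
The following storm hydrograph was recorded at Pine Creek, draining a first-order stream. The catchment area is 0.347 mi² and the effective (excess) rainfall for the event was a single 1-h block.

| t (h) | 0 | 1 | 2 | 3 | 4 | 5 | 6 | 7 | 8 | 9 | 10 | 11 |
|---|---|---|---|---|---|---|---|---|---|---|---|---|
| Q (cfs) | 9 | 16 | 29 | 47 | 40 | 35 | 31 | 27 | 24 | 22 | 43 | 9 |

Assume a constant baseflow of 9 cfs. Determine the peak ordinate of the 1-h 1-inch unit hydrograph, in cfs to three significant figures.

Direct runoff: 0.0, 7.0, 20.0, 38.0, 31.0, 26.0, 22.0, 18.0, 15.0, 13.0, 34.0, 0.0 cfs; ΣQ_DR = 224.0 cfs, peak = 38.0 cfs.
Runoff depth d = ΣQ_DR·Δt / A = 224.0 × 3600 / (0.347 mi²) = 1.000 in.
The 1-inch UH is the DRH scaled by (1 in)/d, so U_p = 38.0 × 1/1.000 = 38.0 cfs.

U_p ≈ 38.0 cfs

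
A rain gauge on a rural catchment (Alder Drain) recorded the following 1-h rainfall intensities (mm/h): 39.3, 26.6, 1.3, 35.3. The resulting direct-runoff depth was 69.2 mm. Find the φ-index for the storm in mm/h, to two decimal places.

φ ≈ 10.67 mm/h

Only the 3 blocks with intensity above φ contribute runoff: 39.3, 26.6, 35.3 mm/h.
Σ(I−φ)·Δt = d  ⇒  (39.3+26.6+35.3 − 3φ)·1 = 69.2
φ = (101.2 − 69.2/1) / 3 = 10.67 mm/h.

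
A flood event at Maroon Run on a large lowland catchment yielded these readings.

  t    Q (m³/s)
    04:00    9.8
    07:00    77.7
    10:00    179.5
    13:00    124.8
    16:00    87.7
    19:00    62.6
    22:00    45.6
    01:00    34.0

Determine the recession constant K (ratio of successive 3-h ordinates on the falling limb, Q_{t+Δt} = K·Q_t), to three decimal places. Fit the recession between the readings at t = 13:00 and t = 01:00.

Using the recession-limb readings at t = 13:00 and t = 01:00: Q falls from 124.8 to 34.0 m³/s over 4 intervals.
K = (Q₂/Q₁)^(1/4) = (34.0/124.8)^(1/4) = 0.722.

K ≈ 0.722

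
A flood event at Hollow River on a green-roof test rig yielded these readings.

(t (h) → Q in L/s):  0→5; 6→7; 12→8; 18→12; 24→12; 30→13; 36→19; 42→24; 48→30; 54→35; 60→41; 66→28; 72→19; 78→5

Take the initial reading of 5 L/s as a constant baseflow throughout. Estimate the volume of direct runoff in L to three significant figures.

Direct-runoff ordinates (Q − Q_b): 0.0, 2.0, 3.0, 7.0, 7.0, 8.0, 14.0, 19.0, 25.0, 30.0, 36.0, 23.0, 14.0, 0.0 L/s.
ΣQ_DR = 188.0 L/s.
With Δt = 6 h = 21600 s, V = ΣQ_DR · Δt = 188.0 × 21600 = 4.06 × 10^6 L.

V ≈ 4.06 × 10^6 L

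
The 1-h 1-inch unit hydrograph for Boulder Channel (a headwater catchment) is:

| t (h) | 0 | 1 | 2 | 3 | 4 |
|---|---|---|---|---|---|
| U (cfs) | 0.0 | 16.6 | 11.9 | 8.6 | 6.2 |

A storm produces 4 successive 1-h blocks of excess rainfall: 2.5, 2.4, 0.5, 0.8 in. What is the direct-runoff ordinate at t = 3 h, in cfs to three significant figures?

Q ≈ 58.4 cfs

By discrete convolution, Q_j = Σ (P_i / 1 in) · U_{j−i}.
At t = 3 h (j=3): Q = (2.5/1)·8.6 + (2.4/1)·11.9 + (0.5/1)·16.6 + (0.8/1)·0.0 = 58.4 cfs.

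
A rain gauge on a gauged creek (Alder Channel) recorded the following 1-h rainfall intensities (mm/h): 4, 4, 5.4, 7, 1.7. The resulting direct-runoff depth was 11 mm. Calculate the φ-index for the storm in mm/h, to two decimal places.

φ ≈ 2.35 mm/h

Only the 4 blocks with intensity above φ contribute runoff: 4, 4, 5.4, 7 mm/h.
Σ(I−φ)·Δt = d  ⇒  (4+4+5.4+7 − 4φ)·1 = 11
φ = (20.40 − 11/1) / 4 = 2.35 mm/h.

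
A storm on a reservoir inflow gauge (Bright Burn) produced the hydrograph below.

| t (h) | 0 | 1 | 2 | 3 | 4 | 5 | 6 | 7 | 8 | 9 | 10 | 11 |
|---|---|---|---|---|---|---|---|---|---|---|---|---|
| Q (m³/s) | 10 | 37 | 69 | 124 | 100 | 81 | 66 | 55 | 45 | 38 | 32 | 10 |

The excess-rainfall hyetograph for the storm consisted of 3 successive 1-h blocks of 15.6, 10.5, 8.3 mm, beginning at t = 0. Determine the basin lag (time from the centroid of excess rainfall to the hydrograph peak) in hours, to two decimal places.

Centroid of excess rainfall: t_c = Σ P_i·t̄_i / ΣP_i = 1.2878 h (block centres at 0.5, 1.5, 2.5 h).
Hydrograph peak occurs at t = 3 h, so basin lag t_L = 3 − 1.2878 = 1.71 h.

t_L ≈ 1.71 h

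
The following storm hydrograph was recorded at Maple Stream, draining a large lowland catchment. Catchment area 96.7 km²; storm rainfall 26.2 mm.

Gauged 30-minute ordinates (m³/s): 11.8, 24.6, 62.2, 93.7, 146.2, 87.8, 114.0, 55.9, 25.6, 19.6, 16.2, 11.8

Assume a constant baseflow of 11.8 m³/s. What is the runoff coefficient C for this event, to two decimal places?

ΣQ_DR = 527.8 m³/s; V = ΣQ_DR·Δt = 9.500 × 10^5 m³.
Runoff depth d = V / A = 9.825 mm.
C = d / P = 9.825 / 26.2 = 0.37.

C ≈ 0.37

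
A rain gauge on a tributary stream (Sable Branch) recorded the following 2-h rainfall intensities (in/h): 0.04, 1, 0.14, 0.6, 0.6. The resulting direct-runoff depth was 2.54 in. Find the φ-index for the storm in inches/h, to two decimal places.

φ ≈ 0.31 in/h

Only the 3 blocks with intensity above φ contribute runoff: 1, 0.6, 0.6 in/h.
Σ(I−φ)·Δt = d  ⇒  (1+0.6+0.6 − 3φ)·2 = 2.54
φ = (2.200 − 2.54/2) / 3 = 0.31 in/h.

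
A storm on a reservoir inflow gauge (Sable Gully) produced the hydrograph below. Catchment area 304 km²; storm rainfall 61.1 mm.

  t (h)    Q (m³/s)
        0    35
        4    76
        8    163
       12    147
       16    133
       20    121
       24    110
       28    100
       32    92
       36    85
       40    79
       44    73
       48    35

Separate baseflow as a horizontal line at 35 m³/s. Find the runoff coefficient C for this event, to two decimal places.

ΣQ_DR = 794.0 m³/s; V = ΣQ_DR·Δt = 1.143 × 10^7 m³.
Runoff depth d = V / A = 37.61 mm.
C = d / P = 37.61 / 61.1 = 0.62.

C ≈ 0.62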